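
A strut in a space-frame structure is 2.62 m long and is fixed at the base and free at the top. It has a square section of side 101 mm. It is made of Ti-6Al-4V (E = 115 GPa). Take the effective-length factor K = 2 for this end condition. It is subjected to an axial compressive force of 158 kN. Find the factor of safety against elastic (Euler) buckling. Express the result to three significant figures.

I = a⁴/12 = 101⁴/12 = 8.672×10^6 mm⁴
I = 8.672×10^6 mm⁴ = 8.672×10^-6 m⁴
Effective length L_e = K·L = 2 × 2.62 = 5.240 m
P_cr = π²EI / L_e² = π² × 115×10⁹ × 8.672×10^-6 / 5.240² = 3.585×10^5 N
Factor of safety n = P_cr / P = 358.46 / 158 = 2.27

n ≈ 2.27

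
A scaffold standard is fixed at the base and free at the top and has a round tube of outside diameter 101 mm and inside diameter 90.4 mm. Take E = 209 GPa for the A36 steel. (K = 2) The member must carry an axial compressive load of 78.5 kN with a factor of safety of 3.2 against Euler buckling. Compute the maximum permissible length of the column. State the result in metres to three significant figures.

L_max ≈ 1.94 m

d_o = 101 mm, d_i = 90.4 mm
I = π(d_o⁴ − d_i⁴)/64 = π(101⁴ − 90.40⁴)/64 = 1.830×10^6 mm⁴
I = 1.830×10^-6 m⁴
Required critical load P_cr = n·P = 3.2 × 78.5 = 251.2 kN = 2.512×10^5 N
From P_cr = π²EI/(K·L)²:  L = (1/K)·√(π²EI/P_cr) = (1/2)·√(π²×2.09×10^11×1.830×10^-6/2.512×10^5)
L = 1.94 m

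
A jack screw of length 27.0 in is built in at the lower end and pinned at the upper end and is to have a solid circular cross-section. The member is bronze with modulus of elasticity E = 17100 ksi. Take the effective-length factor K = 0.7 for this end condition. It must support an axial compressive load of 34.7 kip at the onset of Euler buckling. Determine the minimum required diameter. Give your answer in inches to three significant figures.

d ≈ 1.11 in

L_e = K·L = 0.7 × 27.0 = 18.90 in
Required I = P_cr·L_e²/(π²E) = 3.470×10^4 × 18.90² / (π² × 1.71×10^7) = 7.344×10^-2 in⁴
Solid circle: I = πd⁴/64  ⇒  d = (64I/π)^(1/4) = (64×7.344×10^-2/π)^(1/4) = 1.11 in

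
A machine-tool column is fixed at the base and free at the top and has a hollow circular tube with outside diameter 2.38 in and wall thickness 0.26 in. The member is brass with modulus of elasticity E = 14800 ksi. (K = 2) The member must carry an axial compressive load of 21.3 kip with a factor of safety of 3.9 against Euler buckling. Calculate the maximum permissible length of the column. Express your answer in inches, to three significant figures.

L_max ≈ 20.8 in

Inner diameter d_i = 2.38 − 2×0.26 = 1.860 in
I = π(d_o⁴ − d_i⁴)/64 = π(2.38⁴ − 1.860⁴)/64 = 0.9875 in⁴
Required critical load P_cr = n·P = 3.9 × 21.3 = 83.07 kip = 8.307×10^4 lb
From P_cr = π²EI/(K·L)²:  L = (1/K)·√(π²EI/P_cr) = (1/2)·√(π²×1.48×10^7×0.9875/8.307×10^4)
L = 20.8 in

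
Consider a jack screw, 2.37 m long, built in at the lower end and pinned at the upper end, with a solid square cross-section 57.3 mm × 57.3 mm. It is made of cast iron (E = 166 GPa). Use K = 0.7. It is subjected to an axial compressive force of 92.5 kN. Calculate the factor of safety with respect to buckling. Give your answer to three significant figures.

I = a⁴/12 = 57.3⁴/12 = 8.983×10^5 mm⁴
I = 8.983×10^5 mm⁴ = 8.983×10^-7 m⁴
Effective length L_e = K·L = 0.7 × 2.37 = 1.659 m
P_cr = π²EI / L_e² = π² × 166×10⁹ × 8.983×10^-7 / 1.659² = 5.348×10^5 N
Factor of safety n = P_cr / P = 534.75 / 92.5 = 5.78

n ≈ 5.78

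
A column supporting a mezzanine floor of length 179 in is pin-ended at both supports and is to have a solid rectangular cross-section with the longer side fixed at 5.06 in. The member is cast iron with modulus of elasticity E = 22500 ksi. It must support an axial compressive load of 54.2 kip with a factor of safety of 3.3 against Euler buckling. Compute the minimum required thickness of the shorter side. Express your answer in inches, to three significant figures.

Required P_cr = n·P = 3.3 × 54.2 = 178.9 kip
L_e = K·L = 1 × 179 = 179.0 in
Required I = P_cr·L_e²/(π²E) = 1.789×10^5 × 179.0² / (π² × 2.25×10^7) = 25.81 in⁴
Rectangle, weak axis: I_min = h·b³/12 with h = 5.06 in fixed  ⇒  b = (12I/h)^(1/3) = 3.94 in

b ≈ 3.94 in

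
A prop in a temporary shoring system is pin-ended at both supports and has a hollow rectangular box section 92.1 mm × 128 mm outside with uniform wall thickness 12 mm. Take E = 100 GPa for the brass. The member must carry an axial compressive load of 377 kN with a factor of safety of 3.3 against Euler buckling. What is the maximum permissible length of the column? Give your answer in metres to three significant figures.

L_max ≈ 2.11 m

Inner dimensions: h_i = 128 − 2×12 = 104.0 mm, b_i = 92.1 − 2×12 = 68.10 mm
Weak-axis I_min = (h_o·b_o³ − h_i·b_i³)/12 with b_o = 92.1, b_i = 68.10 mm (shorter outer/inner sides).
I_min = (128×92.1³ − 104.0×68.10³)/12 = 5.596×10^6 mm⁴
I = 5.596×10^-6 m⁴
Required critical load P_cr = n·P = 3.3 × 377 = 1244 kN = 1.244×10^6 N
From P_cr = π²EI/(K·L)²:  L = (1/K)·√(π²EI/P_cr) = (1/1)·√(π²×1.00×10^11×5.596×10^-6/1.244×10^6)
L = 2.11 m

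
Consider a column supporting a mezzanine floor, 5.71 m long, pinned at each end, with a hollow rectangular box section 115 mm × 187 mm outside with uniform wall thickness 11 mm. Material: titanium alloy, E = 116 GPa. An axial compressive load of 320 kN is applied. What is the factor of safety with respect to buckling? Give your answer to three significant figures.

Inner dimensions: h_i = 187 − 2×11 = 165.0 mm, b_i = 115 − 2×11 = 93.00 mm
Weak-axis I_min = (h_o·b_o³ − h_i·b_i³)/12 with b_o = 115, b_i = 93.00 mm (shorter outer/inner sides).
I_min = (187×115³ − 165.0×93.00³)/12 = 1.264×10^7 mm⁴
I = 1.264×10^7 mm⁴ = 1.264×10^-5 m⁴
Effective length L_e = K·L = 1 × 5.71 = 5.710 m
P_cr = π²EI / L_e² = π² × 116×10⁹ × 1.264×10^-5 / 5.710² = 4.439×10^5 N
Factor of safety n = P_cr / P = 443.86 / 320 = 1.39

n ≈ 1.39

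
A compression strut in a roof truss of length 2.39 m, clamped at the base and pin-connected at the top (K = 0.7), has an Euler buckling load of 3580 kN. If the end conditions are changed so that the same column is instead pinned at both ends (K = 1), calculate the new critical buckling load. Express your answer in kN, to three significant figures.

P_cr ∝ 1/K², so P_cr,new = P_cr,old × (K_old/K_new)² = 3580 × (0.7/1)²
= 3580 × 0.4900 = 1750 kN

P_cr ≈ 1750 kN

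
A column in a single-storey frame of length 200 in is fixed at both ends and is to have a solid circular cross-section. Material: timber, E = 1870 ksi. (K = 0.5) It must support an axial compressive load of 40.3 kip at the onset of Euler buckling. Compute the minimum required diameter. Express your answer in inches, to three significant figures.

L_e = K·L = 0.5 × 200 = 100.0 in
Required I = P_cr·L_e²/(π²E) = 4.030×10^4 × 100.0² / (π² × 1.87×10^6) = 21.84 in⁴
Solid circle: I = πd⁴/64  ⇒  d = (64I/π)^(1/4) = (64×21.84/π)^(1/4) = 4.59 in

d ≈ 4.59 in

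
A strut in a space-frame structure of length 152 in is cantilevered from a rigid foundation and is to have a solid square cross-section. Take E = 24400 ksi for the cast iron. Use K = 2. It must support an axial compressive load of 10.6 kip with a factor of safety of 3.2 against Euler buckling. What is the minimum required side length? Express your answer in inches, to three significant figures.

a ≈ 3.54 in

Required P_cr = n·P = 3.2 × 10.6 = 33.92 kip
L_e = K·L = 2 × 152 = 304.0 in
Required I = P_cr·L_e²/(π²E) = 3.392×10^4 × 304.0² / (π² × 2.44×10^7) = 13.02 in⁴
Solid square: I = a⁴/12  ⇒  a = (12I)^(1/4) = (12×13.02)^(1/4) = 3.54 in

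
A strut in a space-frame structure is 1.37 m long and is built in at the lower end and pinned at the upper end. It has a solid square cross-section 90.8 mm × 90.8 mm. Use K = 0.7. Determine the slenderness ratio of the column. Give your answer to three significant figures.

λ ≈ 36.6

I = a⁴/12 = 90.8⁴/12 = 5.665×10^6 mm⁴
A = 8.245×10^3 mm²;  r_min = √(I/A) = √(5.665×10^6/8.245×10^3) = 26.21 mm
L_e = K·L = 0.7 × 1.37 m = 0.9590 m = 959.00 mm
λ = L_e / r_min = 959.00 / 26.21 = 36.6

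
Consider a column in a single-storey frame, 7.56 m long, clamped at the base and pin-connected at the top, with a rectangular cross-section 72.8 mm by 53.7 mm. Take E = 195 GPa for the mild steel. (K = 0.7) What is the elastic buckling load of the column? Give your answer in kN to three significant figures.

Buckling occurs about the weak axis: I_min = h·b³/12 with b = 53.7 mm (the shorter side).
I_min = 72.8×53.7³/12 = 9.394×10^5 mm⁴
I = 9.394×10^5 mm⁴ = 9.394×10^-7 m⁴
Effective length L_e = K·L = 0.7 × 7.56 = 5.292 m
P_cr = π²EI / L_e² = π² × 195×10⁹ × 9.394×10^-7 / 5.292² = 6.456×10^4 N

P_cr ≈ 64.6 kN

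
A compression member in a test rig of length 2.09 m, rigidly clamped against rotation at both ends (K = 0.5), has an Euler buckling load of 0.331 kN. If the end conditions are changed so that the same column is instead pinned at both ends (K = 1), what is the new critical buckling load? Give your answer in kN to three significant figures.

P_cr ≈ 0.0828 kN

P_cr ∝ 1/K², so P_cr,new = P_cr,old × (K_old/K_new)² = 0.331 × (0.5/1)²
= 0.331 × 0.2500 = 0.0828 kN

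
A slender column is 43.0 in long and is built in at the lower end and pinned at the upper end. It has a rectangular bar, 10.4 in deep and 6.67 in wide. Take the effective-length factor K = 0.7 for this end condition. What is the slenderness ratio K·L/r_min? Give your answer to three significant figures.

λ ≈ 15.6

For a rectangle r_min = b/√12 = 6.67/√12 = 1.925 in
L_e = K·L = 0.7 × 43.0 = 30.10 in
λ = L_e / r_min = 30.100 / 1.925 = 15.6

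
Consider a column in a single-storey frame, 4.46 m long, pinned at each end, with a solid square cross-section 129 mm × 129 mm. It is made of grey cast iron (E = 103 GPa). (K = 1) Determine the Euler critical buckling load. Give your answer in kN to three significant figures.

P_cr ≈ 1180 kN

I = a⁴/12 = 129⁴/12 = 2.308×10^7 mm⁴
I = 2.308×10^7 mm⁴ = 2.308×10^-5 m⁴
Effective length L_e = K·L = 1 × 4.46 = 4.460 m
P_cr = π²EI / L_e² = π² × 103×10⁹ × 2.308×10^-5 / 4.460² = 1.179×10^6 N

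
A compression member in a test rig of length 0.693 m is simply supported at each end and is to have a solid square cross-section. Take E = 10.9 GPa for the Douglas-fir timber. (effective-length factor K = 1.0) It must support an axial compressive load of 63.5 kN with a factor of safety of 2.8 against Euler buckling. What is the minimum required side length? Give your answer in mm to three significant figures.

Required P_cr = n·P = 2.8 × 63.5 = 177.8 kN
L_e = K·L = 1 × 0.693 = 0.6930 m
Required I = P_cr·L_e²/(π²E) = 1.778×10^5 × 0.6930² / (π² × 1.09×10^10) = 7.937×10^-7 m⁴
I_req = 7.937×10^5 mm⁴
Solid square: I = a⁴/12  ⇒  a = (12I)^(1/4) = (12×7.937×10^5)^(1/4) = 55.6 mm

a ≈ 55.6 mm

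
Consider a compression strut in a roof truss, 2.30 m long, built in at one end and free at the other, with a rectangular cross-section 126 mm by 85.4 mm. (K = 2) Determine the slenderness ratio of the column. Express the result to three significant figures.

λ ≈ 187

Buckling occurs about the weak axis: I_min = h·b³/12 with b = 85.4 mm (the shorter side).
I_min = 126×85.4³/12 = 6.540×10^6 mm⁴
A = 1.076×10^4 mm²;  r_min = √(I/A) = √(6.540×10^6/1.076×10^4) = 24.65 mm
L_e = K·L = 2 × 2.30 m = 4.600 m = 4600.0 mm
λ = L_e / r_min = 4600.0 / 24.65 = 187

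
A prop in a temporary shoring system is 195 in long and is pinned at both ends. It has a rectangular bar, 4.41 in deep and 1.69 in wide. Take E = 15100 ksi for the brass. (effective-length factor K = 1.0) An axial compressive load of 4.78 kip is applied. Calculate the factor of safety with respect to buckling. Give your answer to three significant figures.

Buckling occurs about the weak axis: I_min = h·b³/12 with b = 1.69 in (the shorter side).
I_min = 4.41×1.69³/12 = 1.774 in⁴
Effective length L_e = K·L = 1 × 195 = 195.0 in
P_cr = π²EI / L_e² = π² × 15100×10³ × 1.774 / 195.0² = 6.952×10^3 lb
Factor of safety n = P_cr / P = 6.9522 / 4.78 = 1.45

n ≈ 1.45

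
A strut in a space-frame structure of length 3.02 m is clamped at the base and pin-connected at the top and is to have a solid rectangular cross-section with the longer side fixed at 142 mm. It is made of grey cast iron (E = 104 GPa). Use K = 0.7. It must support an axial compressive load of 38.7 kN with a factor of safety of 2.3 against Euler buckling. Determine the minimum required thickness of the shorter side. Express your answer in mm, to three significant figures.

b ≈ 32.0 mm

Required P_cr = n·P = 2.3 × 38.7 = 89.01 kN
L_e = K·L = 0.7 × 3.02 = 2.114 m
Required I = P_cr·L_e²/(π²E) = 8.901×10^4 × 2.114² / (π² × 1.04×10^11) = 3.875×10^-7 m⁴
I_req = 3.875×10^5 mm⁴
Rectangle, weak axis: I_min = h·b³/12 with h = 142 mm fixed  ⇒  b = (12I/h)^(1/3) = 32.0 mm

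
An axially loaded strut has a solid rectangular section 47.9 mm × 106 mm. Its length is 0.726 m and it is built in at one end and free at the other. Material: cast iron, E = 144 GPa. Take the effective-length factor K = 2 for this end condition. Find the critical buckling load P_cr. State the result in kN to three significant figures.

P_cr ≈ 654 kN

Buckling occurs about the weak axis: I_min = h·b³/12 with b = 47.9 mm (the shorter side).
I_min = 106×47.9³/12 = 9.708×10^5 mm⁴
I = 9.708×10^5 mm⁴ = 9.708×10^-7 m⁴
Effective length L_e = K·L = 2 × 0.726 = 1.452 m
P_cr = π²EI / L_e² = π² × 144×10⁹ × 9.708×10^-7 / 1.452² = 6.544×10^5 N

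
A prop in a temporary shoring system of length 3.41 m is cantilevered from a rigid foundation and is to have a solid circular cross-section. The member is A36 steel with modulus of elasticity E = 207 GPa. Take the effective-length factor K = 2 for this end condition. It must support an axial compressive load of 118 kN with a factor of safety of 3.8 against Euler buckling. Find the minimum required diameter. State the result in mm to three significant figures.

d ≈ 120 mm

Required P_cr = n·P = 3.8 × 118 = 448.4 kN
L_e = K·L = 2 × 3.41 = 6.820 m
Required I = P_cr·L_e²/(π²E) = 4.484×10^5 × 6.820² / (π² × 2.07×10^11) = 1.021×10^-5 m⁴
I_req = 1.021×10^7 mm⁴
Solid circle: I = πd⁴/64  ⇒  d = (64I/π)^(1/4) = (64×1.021×10^7/π)^(1/4) = 120 mm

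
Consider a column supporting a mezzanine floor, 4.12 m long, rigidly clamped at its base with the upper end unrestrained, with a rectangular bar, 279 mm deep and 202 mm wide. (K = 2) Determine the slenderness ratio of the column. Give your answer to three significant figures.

Buckling occurs about the weak axis: I_min = h·b³/12 with b = 202 mm (the shorter side).
I_min = 279×202³/12 = 1.916×10^8 mm⁴
A = 5.636×10^4 mm²;  r_min = √(I/A) = √(1.916×10^8/5.636×10^4) = 58.31 mm
L_e = K·L = 2 × 4.12 m = 8.240 m = 8240.0 mm
λ = L_e / r_min = 8240.0 / 58.31 = 141

λ ≈ 141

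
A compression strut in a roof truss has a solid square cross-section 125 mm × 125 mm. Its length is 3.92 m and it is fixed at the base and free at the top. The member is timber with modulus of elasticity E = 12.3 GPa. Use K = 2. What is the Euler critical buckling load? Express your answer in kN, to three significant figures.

P_cr ≈ 40.2 kN

I = a⁴/12 = 125⁴/12 = 2.035×10^7 mm⁴
I = 2.035×10^7 mm⁴ = 2.035×10^-5 m⁴
Effective length L_e = K·L = 2 × 3.92 = 7.840 m
P_cr = π²EI / L_e² = π² × 12.3×10⁹ × 2.035×10^-5 / 7.840² = 4.018×10^4 N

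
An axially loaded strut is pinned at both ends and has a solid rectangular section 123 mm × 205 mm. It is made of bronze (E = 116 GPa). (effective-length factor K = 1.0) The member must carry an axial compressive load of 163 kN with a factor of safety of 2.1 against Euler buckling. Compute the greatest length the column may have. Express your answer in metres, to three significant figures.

L_max ≈ 10.3 m

Buckling occurs about the weak axis: I_min = h·b³/12 with b = 123 mm (the shorter side).
I_min = 205×123³/12 = 3.179×10^7 mm⁴
I = 3.179×10^-5 m⁴
Required critical load P_cr = n·P = 2.1 × 163 = 342.3 kN = 3.423×10^5 N
From P_cr = π²EI/(K·L)²:  L = (1/K)·√(π²EI/P_cr) = (1/1)·√(π²×1.16×10^11×3.179×10^-5/3.423×10^5)
L = 10.3 m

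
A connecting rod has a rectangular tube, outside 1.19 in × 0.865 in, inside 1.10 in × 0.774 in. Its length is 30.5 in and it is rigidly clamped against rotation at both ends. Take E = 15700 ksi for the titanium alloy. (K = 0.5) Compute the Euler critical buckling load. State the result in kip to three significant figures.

P_cr ≈ 14.4 kip

Weak-axis I_min = (h_o·b_o³ − h_i·b_i³)/12 with b_o = 0.865, b_i = 0.7740 in (shorter outer/inner sides).
I_min = (1.19×0.865³ − 1.100×0.7740³)/12 = 2.168×10^-2 in⁴
Effective length L_e = K·L = 0.5 × 30.5 = 15.25 in
P_cr = π²EI / L_e² = π² × 15700×10³ × 2.168×10^-2 / 15.25² = 1.444×10^4 lb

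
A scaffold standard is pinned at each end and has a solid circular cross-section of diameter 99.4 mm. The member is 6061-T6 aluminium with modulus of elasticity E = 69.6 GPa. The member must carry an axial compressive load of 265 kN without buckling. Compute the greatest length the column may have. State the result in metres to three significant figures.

L_max ≈ 3.52 m

I = πd⁴/64 = π×99.4⁴/64 = 4.792×10^6 mm⁴
I = 4.792×10^-6 m⁴
At the buckling limit P_cr = P = 2.650×10^5 N
From P_cr = π²EI/(K·L)²:  L = (1/K)·√(π²EI/P_cr) = (1/1)·√(π²×6.96×10^10×4.792×10^-6/2.650×10^5)
L = 3.52 m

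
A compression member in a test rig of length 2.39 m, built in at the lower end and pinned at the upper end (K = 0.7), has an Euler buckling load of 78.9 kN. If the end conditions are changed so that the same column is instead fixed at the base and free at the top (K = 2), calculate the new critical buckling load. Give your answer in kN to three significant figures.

P_cr ∝ 1/K², so P_cr,new = P_cr,old × (K_old/K_new)² = 78.9 × (0.7/2)²
= 78.9 × 0.1225 = 9.67 kN

P_cr ≈ 9.67 kN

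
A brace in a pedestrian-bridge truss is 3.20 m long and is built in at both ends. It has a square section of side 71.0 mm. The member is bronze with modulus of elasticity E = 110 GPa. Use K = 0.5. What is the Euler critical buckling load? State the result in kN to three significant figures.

P_cr ≈ 898 kN

I = a⁴/12 = 71.0⁴/12 = 2.118×10^6 mm⁴
I = 2.118×10^6 mm⁴ = 2.118×10^-6 m⁴
Effective length L_e = K·L = 0.5 × 3.20 = 1.600 m
P_cr = π²EI / L_e² = π² × 110×10⁹ × 2.118×10^-6 / 1.600² = 8.981×10^5 N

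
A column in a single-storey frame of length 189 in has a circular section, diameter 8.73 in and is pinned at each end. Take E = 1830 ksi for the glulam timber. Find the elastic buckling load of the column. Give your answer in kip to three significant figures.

P_cr ≈ 144 kip

I = πd⁴/64 = π×8.73⁴/64 = 285.1 in⁴
Effective length L_e = K·L = 1 × 189 = 189.0 in
P_cr = π²EI / L_e² = π² × 1830×10³ × 285.1 / 189.0² = 1.442×10^5 lb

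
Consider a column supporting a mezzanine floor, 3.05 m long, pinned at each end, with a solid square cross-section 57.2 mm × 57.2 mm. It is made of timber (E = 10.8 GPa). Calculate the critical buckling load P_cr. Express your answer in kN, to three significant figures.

I = a⁴/12 = 57.2⁴/12 = 8.921×10^5 mm⁴
I = 8.921×10^5 mm⁴ = 8.921×10^-7 m⁴
Effective length L_e = K·L = 1 × 3.05 = 3.050 m
P_cr = π²EI / L_e² = π² × 10.8×10⁹ × 8.921×10^-7 / 3.050² = 1.022×10^4 N

P_cr ≈ 10.2 kN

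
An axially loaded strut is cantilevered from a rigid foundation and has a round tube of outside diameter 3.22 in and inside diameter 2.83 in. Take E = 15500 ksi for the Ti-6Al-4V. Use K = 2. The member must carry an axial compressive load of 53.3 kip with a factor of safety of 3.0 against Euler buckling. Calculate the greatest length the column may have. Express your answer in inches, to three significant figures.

d_o = 3.22 in, d_i = 2.83 in
I = π(d_o⁴ − d_i⁴)/64 = π(3.22⁴ − 2.830⁴)/64 = 2.128 in⁴
Required critical load P_cr = n·P = 3.0 × 53.3 = 159.9 kip = 1.599×10^5 lb
From P_cr = π²EI/(K·L)²:  L = (1/K)·√(π²EI/P_cr) = (1/2)·√(π²×1.55×10^7×2.128/1.599×10^5)
L = 22.6 in

L_max ≈ 22.6 in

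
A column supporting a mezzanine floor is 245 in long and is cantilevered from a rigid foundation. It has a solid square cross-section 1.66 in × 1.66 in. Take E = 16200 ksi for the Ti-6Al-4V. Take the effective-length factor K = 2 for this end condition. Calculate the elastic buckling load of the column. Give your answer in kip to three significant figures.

P_cr ≈ 0.421 kip

I = a⁴/12 = 1.66⁴/12 = 0.6328 in⁴
Effective length L_e = K·L = 2 × 245 = 490.0 in
P_cr = π²EI / L_e² = π² × 16200×10³ × 0.6328 / 490.0² = 421.4 lb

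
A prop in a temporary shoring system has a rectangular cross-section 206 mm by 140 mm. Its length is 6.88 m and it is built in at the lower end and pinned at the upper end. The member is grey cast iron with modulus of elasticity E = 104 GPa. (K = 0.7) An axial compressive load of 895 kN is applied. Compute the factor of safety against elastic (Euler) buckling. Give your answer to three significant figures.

Buckling occurs about the weak axis: I_min = h·b³/12 with b = 140 mm (the shorter side).
I_min = 206×140³/12 = 4.711×10^7 mm⁴
I = 4.711×10^7 mm⁴ = 4.711×10^-5 m⁴
Effective length L_e = K·L = 0.7 × 6.88 = 4.816 m
P_cr = π²EI / L_e² = π² × 104×10⁹ × 4.711×10^-5 / 4.816² = 2.085×10^6 N
Factor of safety n = P_cr / P = 2084.6 / 895 = 2.33

n ≈ 2.33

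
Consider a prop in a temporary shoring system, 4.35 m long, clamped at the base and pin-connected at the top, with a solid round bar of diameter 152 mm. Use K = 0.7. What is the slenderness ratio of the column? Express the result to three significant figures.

λ ≈ 80.1

For a solid circle r = d/4 = 152/4 = 38.00 mm
L_e = K·L = 0.7 × 4.35 m = 3.045 m = 3045.0 mm
λ = L_e / r_min = 3045.0 / 38.00 = 80.1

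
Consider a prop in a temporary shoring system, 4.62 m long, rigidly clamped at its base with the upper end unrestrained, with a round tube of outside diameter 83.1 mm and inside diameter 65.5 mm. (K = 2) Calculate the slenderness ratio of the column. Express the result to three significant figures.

λ ≈ 349

d_o = 83.1 mm, d_i = 65.5 mm
I = π(d_o⁴ − d_i⁴)/64 = π(83.1⁴ − 65.50⁴)/64 = 1.437×10^6 mm⁴
A = 2.054×10^3 mm²;  r_min = √(I/A) = √(1.437×10^6/2.054×10^3) = 26.45 mm
L_e = K·L = 2 × 4.62 m = 9.240 m = 9240.0 mm
λ = L_e / r_min = 9240.0 / 26.45 = 349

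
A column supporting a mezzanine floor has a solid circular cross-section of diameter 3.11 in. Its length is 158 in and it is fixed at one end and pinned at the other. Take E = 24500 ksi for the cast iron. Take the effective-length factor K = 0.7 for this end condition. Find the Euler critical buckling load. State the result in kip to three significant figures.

P_cr ≈ 90.8 kip

I = πd⁴/64 = π×3.11⁴/64 = 4.592 in⁴
Effective length L_e = K·L = 0.7 × 158 = 110.6 in
P_cr = π²EI / L_e² = π² × 24500×10³ × 4.592 / 110.6² = 9.078×10^4 lb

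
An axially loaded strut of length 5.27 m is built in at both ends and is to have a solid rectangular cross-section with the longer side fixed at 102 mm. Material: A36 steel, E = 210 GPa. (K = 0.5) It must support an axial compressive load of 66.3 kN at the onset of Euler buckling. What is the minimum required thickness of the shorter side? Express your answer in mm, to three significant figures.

b ≈ 29.7 mm

L_e = K·L = 0.5 × 5.27 = 2.635 m
Required I = P_cr·L_e²/(π²E) = 6.630×10^4 × 2.635² / (π² × 2.10×10^11) = 2.221×10^-7 m⁴
I_req = 2.221×10^5 mm⁴
Rectangle, weak axis: I_min = h·b³/12 with h = 102 mm fixed  ⇒  b = (12I/h)^(1/3) = 29.7 mm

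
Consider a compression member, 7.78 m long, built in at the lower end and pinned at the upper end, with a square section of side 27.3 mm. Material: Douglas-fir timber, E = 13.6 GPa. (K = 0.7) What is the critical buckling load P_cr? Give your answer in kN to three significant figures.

I = a⁴/12 = 27.3⁴/12 = 4.629×10^4 mm⁴
I = 4.629×10^4 mm⁴ = 4.629×10^-8 m⁴
Effective length L_e = K·L = 0.7 × 7.78 = 5.446 m
P_cr = π²EI / L_e² = π² × 13.6×10⁹ × 4.629×10^-8 / 5.446² = 209.5 N

P_cr ≈ 0.209 kN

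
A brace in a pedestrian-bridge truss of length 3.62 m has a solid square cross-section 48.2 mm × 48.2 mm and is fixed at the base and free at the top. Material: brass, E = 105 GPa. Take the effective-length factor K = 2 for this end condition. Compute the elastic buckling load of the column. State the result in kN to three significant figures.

I = a⁴/12 = 48.2⁴/12 = 4.498×10^5 mm⁴
I = 4.498×10^5 mm⁴ = 4.498×10^-7 m⁴
Effective length L_e = K·L = 2 × 3.62 = 7.240 m
P_cr = π²EI / L_e² = π² × 105×10⁹ × 4.498×10^-7 / 7.240² = 8.892×10^3 N

P_cr ≈ 8.89 kN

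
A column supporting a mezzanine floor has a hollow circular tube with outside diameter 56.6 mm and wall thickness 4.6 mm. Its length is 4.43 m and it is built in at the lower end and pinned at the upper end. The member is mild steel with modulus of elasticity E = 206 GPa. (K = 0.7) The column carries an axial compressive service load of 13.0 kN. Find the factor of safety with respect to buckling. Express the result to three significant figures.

n ≈ 4.16

Inner diameter d_i = 56.6 − 2×4.6 = 47.40 mm
I = π(d_o⁴ − d_i⁴)/64 = π(56.6⁴ − 47.40⁴)/64 = 2.560×10^5 mm⁴
I = 2.560×10^5 mm⁴ = 2.560×10^-7 m⁴
Effective length L_e = K·L = 0.7 × 4.43 = 3.101 m
P_cr = π²EI / L_e² = π² × 206×10⁹ × 2.560×10^-7 / 3.101² = 5.412×10^4 N
Factor of safety n = P_cr / P = 54.122 / 13.0 = 4.16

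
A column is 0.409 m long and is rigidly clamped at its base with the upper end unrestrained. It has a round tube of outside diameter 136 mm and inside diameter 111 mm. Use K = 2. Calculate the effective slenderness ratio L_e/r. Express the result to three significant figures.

λ ≈ 18.6

d_o = 136 mm, d_i = 111 mm
I = π(d_o⁴ − d_i⁴)/64 = π(136⁴ − 111.0⁴)/64 = 9.341×10^6 mm⁴
A = 4.850×10^3 mm²;  r_min = √(I/A) = √(9.341×10^6/4.850×10^3) = 43.89 mm
L_e = K·L = 2 × 0.409 m = 0.8180 m = 818.00 mm
λ = L_e / r_min = 818.00 / 43.89 = 18.6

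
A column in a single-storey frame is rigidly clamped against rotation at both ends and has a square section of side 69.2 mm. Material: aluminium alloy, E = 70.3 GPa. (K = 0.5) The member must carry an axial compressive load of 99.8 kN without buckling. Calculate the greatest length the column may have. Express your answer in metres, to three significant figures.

I = a⁴/12 = 69.2⁴/12 = 1.911×10^6 mm⁴
I = 1.911×10^-6 m⁴
At the buckling limit P_cr = P = 9.980×10^4 N
From P_cr = π²EI/(K·L)²:  L = (1/K)·√(π²EI/P_cr) = (1/0.5)·√(π²×7.03×10^10×1.911×10^-6/9.980×10^4)
L = 7.29 m

L_max ≈ 7.29 m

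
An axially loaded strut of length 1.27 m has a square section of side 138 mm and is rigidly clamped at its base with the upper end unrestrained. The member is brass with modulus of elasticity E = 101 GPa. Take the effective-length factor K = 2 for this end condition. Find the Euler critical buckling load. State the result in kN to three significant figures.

P_cr ≈ 4670 kN

I = a⁴/12 = 138⁴/12 = 3.022×10^7 mm⁴
I = 3.022×10^7 mm⁴ = 3.022×10^-5 m⁴
Effective length L_e = K·L = 2 × 1.27 = 2.540 m
P_cr = π²EI / L_e² = π² × 101×10⁹ × 3.022×10^-5 / 2.540² = 4.670×10^6 N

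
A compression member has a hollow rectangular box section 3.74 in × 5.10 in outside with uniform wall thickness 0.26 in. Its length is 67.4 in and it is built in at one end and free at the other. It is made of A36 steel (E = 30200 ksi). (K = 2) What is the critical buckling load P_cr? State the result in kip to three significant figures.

Inner dimensions: h_i = 5.10 − 2×0.26 = 4.580 in, b_i = 3.74 − 2×0.26 = 3.220 in
Weak-axis I_min = (h_o·b_o³ − h_i·b_i³)/12 with b_o = 3.74, b_i = 3.220 in (shorter outer/inner sides).
I_min = (5.10×3.74³ − 4.580×3.220³)/12 = 9.491 in⁴
Effective length L_e = K·L = 2 × 67.4 = 134.8 in
P_cr = π²EI / L_e² = π² × 30200×10³ × 9.491 / 134.8² = 1.557×10^5 lb

P_cr ≈ 156 kip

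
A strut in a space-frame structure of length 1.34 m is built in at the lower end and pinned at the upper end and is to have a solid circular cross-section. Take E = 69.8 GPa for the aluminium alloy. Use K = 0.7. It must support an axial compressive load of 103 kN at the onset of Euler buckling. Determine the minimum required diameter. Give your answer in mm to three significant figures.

d ≈ 40.5 mm

L_e = K·L = 0.7 × 1.34 = 0.9380 m
Required I = P_cr·L_e²/(π²E) = 1.030×10^5 × 0.9380² / (π² × 6.98×10^10) = 1.315×10^-7 m⁴
I_req = 1.315×10^5 mm⁴
Solid circle: I = πd⁴/64  ⇒  d = (64I/π)^(1/4) = (64×1.315×10^5/π)^(1/4) = 40.5 mm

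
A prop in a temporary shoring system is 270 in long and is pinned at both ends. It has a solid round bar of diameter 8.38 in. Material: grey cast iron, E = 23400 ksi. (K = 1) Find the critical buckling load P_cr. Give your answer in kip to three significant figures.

P_cr ≈ 767 kip

I = πd⁴/64 = π×8.38⁴/64 = 242.1 in⁴
Effective length L_e = K·L = 1 × 270 = 270.0 in
P_cr = π²EI / L_e² = π² × 23400×10³ × 242.1 / 270.0² = 7.669×10^5 lb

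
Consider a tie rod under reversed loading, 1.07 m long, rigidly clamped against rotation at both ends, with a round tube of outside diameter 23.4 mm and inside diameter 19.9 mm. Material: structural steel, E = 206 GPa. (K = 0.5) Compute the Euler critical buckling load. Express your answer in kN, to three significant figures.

d_o = 23.4 mm, d_i = 19.9 mm
I = π(d_o⁴ − d_i⁴)/64 = π(23.4⁴ − 19.90⁴)/64 = 7.019×10^3 mm⁴
I = 7.019×10^3 mm⁴ = 7.019×10^-9 m⁴
Effective length L_e = K·L = 0.5 × 1.07 = 0.5350 m
P_cr = π²EI / L_e² = π² × 206×10⁹ × 7.019×10^-9 / 0.5350² = 4.986×10^4 N

P_cr ≈ 49.9 kN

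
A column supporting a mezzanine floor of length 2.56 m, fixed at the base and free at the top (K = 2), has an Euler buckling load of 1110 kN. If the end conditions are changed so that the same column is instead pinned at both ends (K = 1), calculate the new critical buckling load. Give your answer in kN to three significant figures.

P_cr ∝ 1/K², so P_cr,new = P_cr,old × (K_old/K_new)² = 1110 × (2/1)²
= 1110 × 4.000 = 4440 kN

P_cr ≈ 4440 kN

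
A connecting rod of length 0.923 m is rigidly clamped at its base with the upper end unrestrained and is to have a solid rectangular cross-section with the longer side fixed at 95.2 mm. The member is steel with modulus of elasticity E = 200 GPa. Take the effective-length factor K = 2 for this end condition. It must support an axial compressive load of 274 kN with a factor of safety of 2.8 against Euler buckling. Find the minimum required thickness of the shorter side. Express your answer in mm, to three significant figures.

b ≈ 55.1 mm

Required P_cr = n·P = 2.8 × 274 = 767.2 kN
L_e = K·L = 2 × 0.923 = 1.846 m
Required I = P_cr·L_e²/(π²E) = 7.672×10^5 × 1.846² / (π² × 2.00×10^11) = 1.324×10^-6 m⁴
I_req = 1.324×10^6 mm⁴
Rectangle, weak axis: I_min = h·b³/12 with h = 95.2 mm fixed  ⇒  b = (12I/h)^(1/3) = 55.1 mm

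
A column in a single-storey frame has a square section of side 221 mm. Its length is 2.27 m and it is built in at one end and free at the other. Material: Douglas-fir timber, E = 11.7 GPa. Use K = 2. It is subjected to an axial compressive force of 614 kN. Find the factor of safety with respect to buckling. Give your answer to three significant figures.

I = a⁴/12 = 221⁴/12 = 1.988×10^8 mm⁴
I = 1.988×10^8 mm⁴ = 1.988×10^-4 m⁴
Effective length L_e = K·L = 2 × 2.27 = 4.540 m
P_cr = π²EI / L_e² = π² × 11.7×10⁹ × 1.988×10^-4 / 4.540² = 1.114×10^6 N
Factor of safety n = P_cr / P = 1113.7 / 614 = 1.81

n ≈ 1.81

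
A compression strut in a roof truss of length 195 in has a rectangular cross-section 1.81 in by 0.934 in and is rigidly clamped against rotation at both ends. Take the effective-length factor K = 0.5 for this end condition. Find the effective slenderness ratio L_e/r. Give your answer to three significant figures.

λ ≈ 362

For a rectangle r_min = b/√12 = 0.934/√12 = 0.2696 in
L_e = K·L = 0.5 × 195 = 97.50 in
λ = L_e / r_min = 97.500 / 0.2696 = 362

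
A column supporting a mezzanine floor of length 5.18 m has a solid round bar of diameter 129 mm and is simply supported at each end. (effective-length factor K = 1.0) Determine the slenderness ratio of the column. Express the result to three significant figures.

For a solid circle r = d/4 = 129/4 = 32.25 mm
L_e = K·L = 1 × 5.18 m = 5.180 m = 5180.0 mm
λ = L_e / r_min = 5180.0 / 32.25 = 161

λ ≈ 161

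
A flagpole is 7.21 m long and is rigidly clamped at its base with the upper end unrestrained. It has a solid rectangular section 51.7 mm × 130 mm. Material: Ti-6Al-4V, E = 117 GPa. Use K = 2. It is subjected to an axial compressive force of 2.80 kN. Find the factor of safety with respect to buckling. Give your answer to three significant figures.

n ≈ 2.97

Buckling occurs about the weak axis: I_min = h·b³/12 with b = 51.7 mm (the shorter side).
I_min = 130×51.7³/12 = 1.497×10^6 mm⁴
I = 1.497×10^6 mm⁴ = 1.497×10^-6 m⁴
Effective length L_e = K·L = 2 × 7.21 = 14.42 m
P_cr = π²EI / L_e² = π² × 117×10⁹ × 1.497×10^-6 / 14.42² = 8.314×10^3 N
Factor of safety n = P_cr / P = 8.3136 / 2.80 = 2.97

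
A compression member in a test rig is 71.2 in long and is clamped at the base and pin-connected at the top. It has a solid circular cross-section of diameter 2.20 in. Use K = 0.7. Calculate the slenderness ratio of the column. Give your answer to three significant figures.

I = πd⁴/64 = π×2.20⁴/64 = 1.150 in⁴
A = 3.801 in²;  r_min = √(I/A) = √(1.150/3.801) = 0.5500 in
L_e = K·L = 0.7 × 71.2 = 49.84 in
λ = L_e / r_min = 49.840 / 0.5500 = 90.6

λ ≈ 90.6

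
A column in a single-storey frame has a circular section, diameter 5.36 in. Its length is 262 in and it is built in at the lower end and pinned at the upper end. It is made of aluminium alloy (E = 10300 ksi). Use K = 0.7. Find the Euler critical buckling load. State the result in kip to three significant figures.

P_cr ≈ 122 kip

I = πd⁴/64 = π×5.36⁴/64 = 40.52 in⁴
Effective length L_e = K·L = 0.7 × 262 = 183.4 in
P_cr = π²EI / L_e² = π² × 10300×10³ × 40.52 / 183.4² = 1.225×10^5 lb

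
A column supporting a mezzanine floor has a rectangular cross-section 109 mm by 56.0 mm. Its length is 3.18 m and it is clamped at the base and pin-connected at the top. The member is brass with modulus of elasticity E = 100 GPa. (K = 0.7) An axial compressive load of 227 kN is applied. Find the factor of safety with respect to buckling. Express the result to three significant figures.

n ≈ 1.40

Buckling occurs about the weak axis: I_min = h·b³/12 with b = 56.0 mm (the shorter side).
I_min = 109×56.0³/12 = 1.595×10^6 mm⁴
I = 1.595×10^6 mm⁴ = 1.595×10^-6 m⁴
Effective length L_e = K·L = 0.7 × 3.18 = 2.226 m
P_cr = π²EI / L_e² = π² × 100×10⁹ × 1.595×10^-6 / 2.226² = 3.177×10^5 N
Factor of safety n = P_cr / P = 317.73 / 227 = 1.40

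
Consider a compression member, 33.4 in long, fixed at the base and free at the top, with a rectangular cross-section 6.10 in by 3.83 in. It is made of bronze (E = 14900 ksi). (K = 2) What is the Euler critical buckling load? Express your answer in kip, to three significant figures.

Buckling occurs about the weak axis: I_min = h·b³/12 with b = 3.83 in (the shorter side).
I_min = 6.10×3.83³/12 = 28.56 in⁴
Effective length L_e = K·L = 2 × 33.4 = 66.80 in
P_cr = π²EI / L_e² = π² × 14900×10³ × 28.56 / 66.80² = 9.412×10^5 lb

P_cr ≈ 941 kip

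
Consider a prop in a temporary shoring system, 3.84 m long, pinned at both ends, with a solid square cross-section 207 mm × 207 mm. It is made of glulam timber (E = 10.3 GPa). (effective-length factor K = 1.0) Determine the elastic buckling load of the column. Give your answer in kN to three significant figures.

P_cr ≈ 1050 kN

I = a⁴/12 = 207⁴/12 = 1.530×10^8 mm⁴
I = 1.530×10^8 mm⁴ = 1.530×10^-4 m⁴
Effective length L_e = K·L = 1 × 3.84 = 3.840 m
P_cr = π²EI / L_e² = π² × 10.3×10⁹ × 1.530×10^-4 / 3.840² = 1.055×10^6 N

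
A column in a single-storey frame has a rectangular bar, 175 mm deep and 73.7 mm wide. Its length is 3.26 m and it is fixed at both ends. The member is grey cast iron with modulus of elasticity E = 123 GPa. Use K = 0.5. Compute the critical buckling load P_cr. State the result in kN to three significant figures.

Buckling occurs about the weak axis: I_min = h·b³/12 with b = 73.7 mm (the shorter side).
I_min = 175×73.7³/12 = 5.838×10^6 mm⁴
I = 5.838×10^6 mm⁴ = 5.838×10^-6 m⁴
Effective length L_e = K·L = 0.5 × 3.26 = 1.630 m
P_cr = π²EI / L_e² = π² × 123×10⁹ × 5.838×10^-6 / 1.630² = 2.667×10^6 N

P_cr ≈ 2670 kN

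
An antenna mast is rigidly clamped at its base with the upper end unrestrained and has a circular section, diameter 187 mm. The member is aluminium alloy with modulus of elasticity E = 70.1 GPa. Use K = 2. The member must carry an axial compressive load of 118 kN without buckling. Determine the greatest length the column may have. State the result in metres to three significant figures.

I = πd⁴/64 = π×187⁴/64 = 6.003×10^7 mm⁴
I = 6.003×10^-5 m⁴
At the buckling limit P_cr = P = 1.180×10^5 N
From P_cr = π²EI/(K·L)²:  L = (1/K)·√(π²EI/P_cr) = (1/2)·√(π²×7.01×10^10×6.003×10^-5/1.180×10^5)
L = 9.38 m

L_max ≈ 9.38 m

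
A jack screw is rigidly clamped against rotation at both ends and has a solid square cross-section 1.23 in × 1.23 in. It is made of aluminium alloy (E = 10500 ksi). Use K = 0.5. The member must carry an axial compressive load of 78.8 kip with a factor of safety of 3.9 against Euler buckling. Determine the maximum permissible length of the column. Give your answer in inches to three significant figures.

I = a⁴/12 = 1.23⁴/12 = 0.1907 in⁴
Required critical load P_cr = n·P = 3.9 × 78.8 = 307.3 kip = 3.073×10^5 lb
From P_cr = π²EI/(K·L)²:  L = (1/K)·√(π²EI/P_cr) = (1/0.5)·√(π²×1.05×10^7×0.1907/3.073×10^5)
L = 16.0 in

L_max ≈ 16.0 in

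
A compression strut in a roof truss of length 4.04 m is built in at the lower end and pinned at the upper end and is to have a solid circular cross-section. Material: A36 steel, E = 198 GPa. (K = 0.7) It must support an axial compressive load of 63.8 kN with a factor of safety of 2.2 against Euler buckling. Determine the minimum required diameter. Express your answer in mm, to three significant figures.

d ≈ 58.5 mm

Required P_cr = n·P = 2.2 × 63.8 = 140.4 kN
L_e = K·L = 0.7 × 4.04 = 2.828 m
Required I = P_cr·L_e²/(π²E) = 1.404×10^5 × 2.828² / (π² × 1.98×10^11) = 5.744×10^-7 m⁴
I_req = 5.744×10^5 mm⁴
Solid circle: I = πd⁴/64  ⇒  d = (64I/π)^(1/4) = (64×5.744×10^5/π)^(1/4) = 58.5 mm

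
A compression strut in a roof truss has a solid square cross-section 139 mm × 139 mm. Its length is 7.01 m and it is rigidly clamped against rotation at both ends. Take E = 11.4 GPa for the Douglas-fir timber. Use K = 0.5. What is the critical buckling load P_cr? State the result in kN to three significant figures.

I = a⁴/12 = 139⁴/12 = 3.111×10^7 mm⁴
I = 3.111×10^7 mm⁴ = 3.111×10^-5 m⁴
Effective length L_e = K·L = 0.5 × 7.01 = 3.505 m
P_cr = π²EI / L_e² = π² × 11.4×10⁹ × 3.111×10^-5 / 3.505² = 2.849×10^5 N

P_cr ≈ 285 kN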